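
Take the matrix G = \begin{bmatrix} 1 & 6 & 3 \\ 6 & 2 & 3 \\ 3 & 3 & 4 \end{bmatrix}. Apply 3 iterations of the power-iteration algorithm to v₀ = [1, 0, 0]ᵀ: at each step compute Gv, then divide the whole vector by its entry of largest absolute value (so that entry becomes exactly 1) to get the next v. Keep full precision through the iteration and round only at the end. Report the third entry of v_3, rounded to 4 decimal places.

0.8182

Gv0 = (1.00000, 6.00000, 3.00000); divide by 6.00000 → v1 = (0.16667, 1.00000, 0.50000)
Gv1 = (7.66667, 4.50000, 5.50000); divide by 7.66667 → v2 = (1.00000, 0.58696, 0.71739)
Gv2 = (6.67391, 9.32609, 7.63043); divide by 9.32609 → v3 = (0.71562, 1.00000, 0.81818)
Requested entry of v3: 351/429 = 0.8182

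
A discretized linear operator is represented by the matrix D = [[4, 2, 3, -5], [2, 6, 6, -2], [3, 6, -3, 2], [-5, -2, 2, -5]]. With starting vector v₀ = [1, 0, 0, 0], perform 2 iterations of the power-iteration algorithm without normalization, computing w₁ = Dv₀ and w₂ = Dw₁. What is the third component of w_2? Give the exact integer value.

5

w1 = Dv₀ = (4, 2, 3, -5)
w2 = Dw1 = (54, 48, 5, 7)
The requested component of w2 is 5.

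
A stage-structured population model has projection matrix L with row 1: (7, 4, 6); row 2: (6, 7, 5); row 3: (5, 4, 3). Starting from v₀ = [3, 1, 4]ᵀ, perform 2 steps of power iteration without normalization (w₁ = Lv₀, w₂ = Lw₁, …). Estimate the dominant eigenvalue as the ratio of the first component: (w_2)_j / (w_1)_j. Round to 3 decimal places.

w1 = Lv₀ = (7·3 + 4·1 + 6·4; 6·3 + 7·1 + 5·4; 5·3 + 4·1 + 3·4) = (49, 45, 31)
w2 = Lw1 = (7·49 + 4·45 + 6·31; 6·49 + 7·45 + 5·31; 5·49 + 4·45 + 3·31) = (709, 764, 518)
Ratio at component: 709 / 49 = 14.469

λ ≈ 14.469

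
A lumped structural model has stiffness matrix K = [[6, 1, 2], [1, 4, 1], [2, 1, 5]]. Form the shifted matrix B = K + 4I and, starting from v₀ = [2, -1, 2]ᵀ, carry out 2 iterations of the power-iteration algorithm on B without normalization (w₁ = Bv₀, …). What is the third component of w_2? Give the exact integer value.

B = K + 4I has rows (10, 1, 2); (1, 8, 1); (2, 1, 9)
w1 = Bv₀ = (10·2 + 1·(-1) + 2·2; 1·2 + 8·(-1) + 1·2; 2·2 + 1·(-1) + 9·2) = (23, -4, 21)
w2 = Bw1 = (10·23 + 1·(-4) + 2·21; 1·23 + 8·(-4) + 1·21; 2·23 + 1·(-4) + 9·21) = (268, 12, 231)
Requested component of w2: 231

231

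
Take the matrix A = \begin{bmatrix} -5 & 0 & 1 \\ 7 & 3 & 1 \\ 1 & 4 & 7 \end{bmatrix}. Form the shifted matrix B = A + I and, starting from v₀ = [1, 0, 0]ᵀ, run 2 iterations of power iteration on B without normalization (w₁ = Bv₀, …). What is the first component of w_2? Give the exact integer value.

B = A + I has rows (-4, 0, 1); (7, 4, 1); (1, 4, 8)
w1 = Bv₀ = ((-4)·1 + 0·0 + 1·0; 7·1 + 4·0 + 1·0; 1·1 + 4·0 + 8·0) = (-4, 7, 1)
w2 = Bw1 = ((-4)·(-4) + 0·7 + 1·1; 7·(-4) + 4·7 + 1·1; 1·(-4) + 4·7 + 8·1) = (17, 1, 32)
Requested component of w2: 17

17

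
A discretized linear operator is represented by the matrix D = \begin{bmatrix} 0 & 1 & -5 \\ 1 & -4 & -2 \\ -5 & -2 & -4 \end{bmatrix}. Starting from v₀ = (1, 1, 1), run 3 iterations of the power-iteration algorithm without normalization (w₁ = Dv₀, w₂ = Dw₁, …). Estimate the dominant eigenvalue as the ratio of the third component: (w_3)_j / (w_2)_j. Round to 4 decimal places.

w1 = Dv₀ = (-4, -5, -11)
w2 = Dw1 = (50, 38, 74)
w3 = Dw2 = (-332, -250, -622)
Ratio at component: -622 / 74 = -8.4054

λ ≈ -8.4054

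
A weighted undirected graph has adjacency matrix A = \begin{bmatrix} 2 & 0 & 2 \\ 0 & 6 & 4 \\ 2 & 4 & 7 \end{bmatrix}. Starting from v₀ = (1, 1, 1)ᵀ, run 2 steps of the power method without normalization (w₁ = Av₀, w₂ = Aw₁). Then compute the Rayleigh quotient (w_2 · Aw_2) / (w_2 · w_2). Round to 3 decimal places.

w1 = Av₀ = (2·1 + 0·1 + 2·1; 0·1 + 6·1 + 4·1; 2·1 + 4·1 + 7·1) = (4, 10, 13)
w2 = Aw1 = (2·4 + 0·10 + 2·13; 0·4 + 6·10 + 4·13; 2·4 + 4·10 + 7·13) = (34, 112, 139)
Aw2 = (346, 1228, 1489)
w2·Aw2 = 34·346 + 112·1228 + 139·1489 = 356271; w2·w2 = 34·34 + 112·112 + 139·139 = 33021
λ ≈ 356271/33021 = 10.789

λ ≈ 10.789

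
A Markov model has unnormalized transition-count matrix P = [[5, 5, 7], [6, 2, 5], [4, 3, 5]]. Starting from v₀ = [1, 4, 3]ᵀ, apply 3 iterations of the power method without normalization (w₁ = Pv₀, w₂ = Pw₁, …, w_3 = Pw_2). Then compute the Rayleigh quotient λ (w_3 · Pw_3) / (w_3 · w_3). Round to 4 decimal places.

13.9799

w1 = Pv₀ = (5·1 + 5·4 + 7·3; 6·1 + 2·4 + 5·3; 4·1 + 3·4 + 5·3) = (46, 29, 31)
w2 = Pw1 = (5·46 + 5·29 + 7·31; 6·46 + 2·29 + 5·31; 4·46 + 3·29 + 5·31) = (592, 489, 426)
w3 = Pw2 = (8387, 6660, 5965)
Pw3 = (116990, 93467, 83353)
w3·Pw3 = 8387·116990 + 6660·93467 + 5965·83353 = 2100885995; w3·w3 = 8387·8387 + 6660·6660 + 5965·5965 = 150278594
λ ≈ 2100885995/150278594 = 13.9799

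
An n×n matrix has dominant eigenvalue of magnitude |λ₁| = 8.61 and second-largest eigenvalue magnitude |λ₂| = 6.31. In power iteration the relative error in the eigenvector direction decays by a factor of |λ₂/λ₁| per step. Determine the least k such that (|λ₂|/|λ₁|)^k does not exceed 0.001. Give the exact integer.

|λ₂/λ₁| = 6.31/8.61 = 0.73287
Need k ≥ ln(0.001) / ln(0.73287) = -6.9078 / -0.3108 ≈ 22.227
Smallest integer k satisfying the bound: 23

23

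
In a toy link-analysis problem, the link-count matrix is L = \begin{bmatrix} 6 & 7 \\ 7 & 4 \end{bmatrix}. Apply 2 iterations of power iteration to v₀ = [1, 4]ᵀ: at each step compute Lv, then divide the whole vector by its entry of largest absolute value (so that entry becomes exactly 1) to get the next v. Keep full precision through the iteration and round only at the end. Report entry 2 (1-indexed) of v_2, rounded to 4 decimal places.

0.9041

Lv0 = (34.00000, 23.00000); divide by 34.00000 → v1 = (1.00000, 0.67647)
Lv1 = (10.73529, 9.70588); divide by 10.73529 → v2 = (1.00000, 0.90411)
Requested entry of v2: 330/365 = 0.9041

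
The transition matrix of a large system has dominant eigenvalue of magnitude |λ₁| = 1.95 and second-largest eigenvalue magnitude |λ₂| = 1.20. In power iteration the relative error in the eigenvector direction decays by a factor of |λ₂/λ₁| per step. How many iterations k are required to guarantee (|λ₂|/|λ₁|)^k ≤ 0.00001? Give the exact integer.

24

|λ₂/λ₁| = 1.20/1.95 = 0.61538
Need k ≥ ln(0.00001) / ln(0.61538) = -11.5129 / -0.4855 ≈ 23.713
Smallest integer k satisfying the bound: 24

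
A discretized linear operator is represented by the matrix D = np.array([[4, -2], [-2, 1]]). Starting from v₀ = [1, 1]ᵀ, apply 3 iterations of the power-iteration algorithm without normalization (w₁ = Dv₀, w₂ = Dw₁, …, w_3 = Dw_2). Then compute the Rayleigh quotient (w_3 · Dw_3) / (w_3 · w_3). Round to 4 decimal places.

w1 = Dv₀ = (2, -1)
w2 = Dw1 = (10, -5)
w3 = Dw2 = (50, -25)
Dw3 = (250, -125)
w3·Dw3 = 50·250 + (-25)·(-125) = 15625; w3·w3 = 50·50 + (-25)·(-25) = 3125
λ ≈ 15625/3125 = 5.0000

5.0000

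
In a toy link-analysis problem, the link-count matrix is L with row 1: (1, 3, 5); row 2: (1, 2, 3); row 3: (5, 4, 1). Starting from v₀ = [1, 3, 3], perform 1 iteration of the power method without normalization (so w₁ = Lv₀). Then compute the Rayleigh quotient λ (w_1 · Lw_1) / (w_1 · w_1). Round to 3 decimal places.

w1 = Lv₀ = (1·1 + 3·3 + 5·3; 1·1 + 2·3 + 3·3; 5·1 + 4·3 + 1·3) = (25, 16, 20)
Lw1 = (173, 117, 209)
w1·Lw1 = 25·173 + 16·117 + 20·209 = 10377; w1·w1 = 25·25 + 16·16 + 20·20 = 1281
λ ≈ 10377/1281 = 8.101

8.101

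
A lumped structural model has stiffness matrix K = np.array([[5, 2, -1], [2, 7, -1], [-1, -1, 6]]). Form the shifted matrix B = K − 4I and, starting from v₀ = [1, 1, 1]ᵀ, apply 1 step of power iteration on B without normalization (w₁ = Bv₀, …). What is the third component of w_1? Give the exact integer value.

0

B = K − 4I has rows (1, 2, -1); (2, 3, -1); (-1, -1, 2)
w1 = Bv₀ = (2, 4, 0)
Requested component of w1: 0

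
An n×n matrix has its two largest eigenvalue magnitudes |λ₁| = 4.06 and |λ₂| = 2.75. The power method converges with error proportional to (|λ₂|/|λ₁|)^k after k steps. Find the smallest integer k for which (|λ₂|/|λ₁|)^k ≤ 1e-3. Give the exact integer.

18

|λ₂/λ₁| = 2.75/4.06 = 0.67734
Need k ≥ ln(1e-3) / ln(0.67734) = -6.9078 / -0.3896 ≈ 17.731
Smallest integer k satisfying the bound: 18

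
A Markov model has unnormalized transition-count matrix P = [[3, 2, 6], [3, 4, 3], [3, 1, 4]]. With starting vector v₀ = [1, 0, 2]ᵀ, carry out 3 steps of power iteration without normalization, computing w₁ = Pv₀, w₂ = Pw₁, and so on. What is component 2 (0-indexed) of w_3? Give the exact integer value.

893

w1 = Pv₀ = (3·1 + 2·0 + 6·2; 3·1 + 4·0 + 3·2; 3·1 + 1·0 + 4·2) = (15, 9, 11)
w2 = Pw1 = (3·15 + 2·9 + 6·11; 3·15 + 4·9 + 3·11; 3·15 + 1·9 + 4·11) = (129, 114, 98)
w3 = Pw2 = (1203, 1137, 893)
The requested component of w3 is 893.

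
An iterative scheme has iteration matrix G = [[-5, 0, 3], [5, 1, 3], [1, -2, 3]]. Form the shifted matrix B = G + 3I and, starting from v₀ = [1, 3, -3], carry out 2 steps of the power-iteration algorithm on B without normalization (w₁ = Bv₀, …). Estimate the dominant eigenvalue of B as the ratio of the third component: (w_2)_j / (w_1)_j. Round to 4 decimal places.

7.1739

B = G + 3I has rows (-2, 0, 3); (5, 4, 3); (1, -2, 6)
w1 = Bv₀ = ((-2)·1 + 0·3 + 3·(-3); 5·1 + 4·3 + 3·(-3); 1·1 + (-2)·3 + 6·(-3)) = (-11, 8, -23)
w2 = Bw1 = ((-2)·(-11) + 0·8 + 3·(-23); 5·(-11) + 4·8 + 3·(-23); 1·(-11) + (-2)·8 + 6·(-23)) = (-47, -92, -165)
Ratio: -165/-23 = 7.1739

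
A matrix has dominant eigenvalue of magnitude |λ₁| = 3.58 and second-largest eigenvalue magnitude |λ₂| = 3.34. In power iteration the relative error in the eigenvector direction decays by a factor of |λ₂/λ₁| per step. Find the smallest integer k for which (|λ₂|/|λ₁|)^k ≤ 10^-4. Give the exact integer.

|λ₂/λ₁| = 3.34/3.58 = 0.93296
Need k ≥ ln(10^-4) / ln(0.93296) = -9.2103 / -0.0694 ≈ 132.729
Smallest integer k satisfying the bound: 133

133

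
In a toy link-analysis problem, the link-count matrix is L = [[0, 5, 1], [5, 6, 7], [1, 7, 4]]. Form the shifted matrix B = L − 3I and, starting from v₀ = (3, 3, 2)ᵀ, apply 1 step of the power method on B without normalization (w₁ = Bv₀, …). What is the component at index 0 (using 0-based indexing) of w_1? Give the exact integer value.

B = L − 3I has rows (-3, 5, 1); (5, 3, 7); (1, 7, 1)
w1 = Bv₀ = (8, 38, 26)
Requested component of w1: 8

8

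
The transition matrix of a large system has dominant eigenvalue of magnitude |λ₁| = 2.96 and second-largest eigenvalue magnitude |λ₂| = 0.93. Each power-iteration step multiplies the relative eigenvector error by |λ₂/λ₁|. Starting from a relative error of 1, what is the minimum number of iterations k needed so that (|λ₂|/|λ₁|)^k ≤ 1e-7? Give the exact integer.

|λ₂/λ₁| = 0.93/2.96 = 0.31419
Need k ≥ ln(1e-7) / ln(0.31419) = -16.1181 / -1.1578 ≈ 13.922
Smallest integer k satisfying the bound: 14

14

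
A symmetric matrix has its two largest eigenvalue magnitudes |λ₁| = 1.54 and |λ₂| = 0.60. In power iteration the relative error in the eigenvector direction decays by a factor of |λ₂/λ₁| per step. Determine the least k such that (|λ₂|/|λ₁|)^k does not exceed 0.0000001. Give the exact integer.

|λ₂/λ₁| = 0.60/1.54 = 0.38961
Need k ≥ ln(0.0000001) / ln(0.38961) = -16.1181 / -0.9426 ≈ 17.099
Smallest integer k satisfying the bound: 18

18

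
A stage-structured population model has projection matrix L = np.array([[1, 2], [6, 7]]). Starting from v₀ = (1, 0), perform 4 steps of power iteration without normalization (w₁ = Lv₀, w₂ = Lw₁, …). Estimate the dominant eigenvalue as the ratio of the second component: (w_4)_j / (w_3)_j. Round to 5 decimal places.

λ ≈ 8.57971

w1 = Lv₀ = (1·1 + 2·0; 6·1 + 7·0) = (1, 6)
w2 = Lw1 = (1·1 + 2·6; 6·1 + 7·6) = (13, 48)
w3 = Lw2 = (109, 414)
w4 = Lw3 = (937, 3552)
Ratio at component: 3552 / 414 = 8.57971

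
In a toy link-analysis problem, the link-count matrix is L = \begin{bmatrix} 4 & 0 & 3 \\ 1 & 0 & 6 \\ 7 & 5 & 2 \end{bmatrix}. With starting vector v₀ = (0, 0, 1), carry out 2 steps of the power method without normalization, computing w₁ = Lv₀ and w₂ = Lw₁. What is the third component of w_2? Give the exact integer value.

w1 = Lv₀ = (4·0 + 0·0 + 3·1; 1·0 + 0·0 + 6·1; 7·0 + 5·0 + 2·1) = (3, 6, 2)
w2 = Lw1 = (4·3 + 0·6 + 3·2; 1·3 + 0·6 + 6·2; 7·3 + 5·6 + 2·2) = (18, 15, 55)
The requested component of w2 is 55.

55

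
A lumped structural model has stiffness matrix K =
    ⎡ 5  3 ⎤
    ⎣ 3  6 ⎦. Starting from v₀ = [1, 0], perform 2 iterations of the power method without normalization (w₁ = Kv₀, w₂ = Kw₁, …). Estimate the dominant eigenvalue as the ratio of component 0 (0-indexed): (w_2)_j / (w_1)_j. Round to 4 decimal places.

w1 = Kv₀ = (5·1 + 3·0; 3·1 + 6·0) = (5, 3)
w2 = Kw1 = (5·5 + 3·3; 3·5 + 6·3) = (34, 33)
Ratio at component: 34 / 5 = 6.8000

λ ≈ 6.8000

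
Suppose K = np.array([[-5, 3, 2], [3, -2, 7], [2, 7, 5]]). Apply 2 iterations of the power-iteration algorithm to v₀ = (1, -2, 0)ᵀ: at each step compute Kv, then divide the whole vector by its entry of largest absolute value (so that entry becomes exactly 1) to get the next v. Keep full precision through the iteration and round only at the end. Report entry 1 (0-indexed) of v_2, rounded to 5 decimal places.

1.00000

Kv0 = (-11.000000, 7.000000, -12.000000); divide by -12.000000 → v1 = (0.916667, -0.583333, 1.000000)
Kv1 = (-4.333333, 10.916667, 2.750000); divide by 10.916667 → v2 = (-0.396947, 1.000000, 0.251908)
Requested entry of v2: -131/-131 = 1.00000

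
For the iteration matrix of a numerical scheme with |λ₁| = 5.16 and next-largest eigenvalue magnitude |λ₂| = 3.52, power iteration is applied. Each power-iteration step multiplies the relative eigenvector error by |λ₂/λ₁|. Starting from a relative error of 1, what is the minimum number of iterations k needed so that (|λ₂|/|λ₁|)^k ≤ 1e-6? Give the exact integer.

37

|λ₂/λ₁| = 3.52/5.16 = 0.68217
Need k ≥ ln(1e-6) / ln(0.68217) = -13.8155 / -0.3825 ≈ 36.121
Smallest integer k satisfying the bound: 37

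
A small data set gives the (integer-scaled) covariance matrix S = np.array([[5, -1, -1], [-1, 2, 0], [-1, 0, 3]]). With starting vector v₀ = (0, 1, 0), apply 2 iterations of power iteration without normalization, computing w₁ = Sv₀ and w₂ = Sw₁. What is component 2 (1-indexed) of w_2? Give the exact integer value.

w1 = Sv₀ = (-1, 2, 0)
w2 = Sw1 = (-7, 5, 1)
The requested component of w2 is 5.

5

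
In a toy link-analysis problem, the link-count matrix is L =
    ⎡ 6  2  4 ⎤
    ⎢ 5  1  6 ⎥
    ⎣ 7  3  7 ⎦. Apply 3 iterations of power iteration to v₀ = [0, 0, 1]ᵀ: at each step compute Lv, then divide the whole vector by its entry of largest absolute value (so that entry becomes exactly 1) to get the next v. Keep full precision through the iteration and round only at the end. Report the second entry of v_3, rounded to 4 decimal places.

Lv0 = (4.00000, 6.00000, 7.00000); divide by 7.00000 → v1 = (0.57143, 0.85714, 1.00000)
Lv1 = (9.14286, 9.71429, 13.57143); divide by 13.57143 → v2 = (0.67368, 0.71579, 1.00000)
Lv2 = (9.47368, 10.08421, 13.86316); divide by 13.86316 → v3 = (0.68337, 0.72741, 1.00000)
Requested entry of v3: 958/1317 = 0.7274

0.7274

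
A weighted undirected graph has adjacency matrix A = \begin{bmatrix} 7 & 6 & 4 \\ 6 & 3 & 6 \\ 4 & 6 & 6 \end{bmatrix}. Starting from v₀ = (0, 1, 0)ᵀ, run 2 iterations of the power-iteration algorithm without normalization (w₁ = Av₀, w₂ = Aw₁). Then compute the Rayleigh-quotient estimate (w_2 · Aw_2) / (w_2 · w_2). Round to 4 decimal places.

w1 = Av₀ = (7·0 + 6·1 + 4·0; 6·0 + 3·1 + 6·0; 4·0 + 6·1 + 6·0) = (6, 3, 6)
w2 = Aw1 = (7·6 + 6·3 + 4·6; 6·6 + 3·3 + 6·6; 4·6 + 6·3 + 6·6) = (84, 81, 78)
Aw2 = (1386, 1215, 1290)
w2·Aw2 = 84·1386 + 81·1215 + 78·1290 = 315459; w2·w2 = 84·84 + 81·81 + 78·78 = 19701
λ ≈ 315459/19701 = 16.0123

λ ≈ 16.0123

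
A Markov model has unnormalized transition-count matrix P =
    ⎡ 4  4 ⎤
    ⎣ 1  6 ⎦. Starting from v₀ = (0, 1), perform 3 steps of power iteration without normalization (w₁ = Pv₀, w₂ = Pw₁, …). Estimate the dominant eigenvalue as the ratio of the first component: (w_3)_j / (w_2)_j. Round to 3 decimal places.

8.000

w1 = Pv₀ = (4·0 + 4·1; 1·0 + 6·1) = (4, 6)
w2 = Pw1 = (4·4 + 4·6; 1·4 + 6·6) = (40, 40)
w3 = Pw2 = (320, 280)
Ratio at component: 320 / 40 = 8.000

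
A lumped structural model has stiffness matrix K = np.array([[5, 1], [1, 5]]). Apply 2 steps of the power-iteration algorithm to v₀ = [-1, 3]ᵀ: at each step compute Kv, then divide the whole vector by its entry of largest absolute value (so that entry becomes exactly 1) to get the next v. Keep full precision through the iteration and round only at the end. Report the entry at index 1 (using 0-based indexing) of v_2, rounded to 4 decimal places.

1.0000

Kv0 = (-2.00000, 14.00000); divide by 14.00000 → v1 = (-0.14286, 1.00000)
Kv1 = (0.28571, 4.85714); divide by 4.85714 → v2 = (0.05882, 1.00000)
Requested entry of v2: 68/68 = 1.0000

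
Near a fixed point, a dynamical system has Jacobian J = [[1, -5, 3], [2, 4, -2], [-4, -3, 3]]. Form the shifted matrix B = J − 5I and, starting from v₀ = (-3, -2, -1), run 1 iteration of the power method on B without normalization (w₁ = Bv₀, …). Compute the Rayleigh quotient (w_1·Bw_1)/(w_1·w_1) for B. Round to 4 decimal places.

μ ≈ -3.0248

B = J − 5I has rows (-4, -5, 3); (2, -1, -2); (-4, -3, -2)
w1 = Bv₀ = ((-4)·(-3) + (-5)·(-2) + 3·(-1); 2·(-3) + (-1)·(-2) + (-2)·(-1); (-4)·(-3) + (-3)·(-2) + (-2)·(-1)) = (19, -2, 20)
Bw1 = (-6, 0, -110)
w1·Bw1 = -2314; w1·w1 = 765; μ ≈ -2314/765 = -3.0248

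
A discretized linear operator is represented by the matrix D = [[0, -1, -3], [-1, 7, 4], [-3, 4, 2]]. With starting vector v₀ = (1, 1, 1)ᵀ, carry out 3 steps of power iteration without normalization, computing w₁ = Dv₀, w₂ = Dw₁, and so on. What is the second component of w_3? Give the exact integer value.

853

w1 = Dv₀ = (-4, 10, 3)
w2 = Dw1 = (-19, 86, 58)
w3 = Dw2 = (-260, 853, 517)
The requested component of w3 is 853.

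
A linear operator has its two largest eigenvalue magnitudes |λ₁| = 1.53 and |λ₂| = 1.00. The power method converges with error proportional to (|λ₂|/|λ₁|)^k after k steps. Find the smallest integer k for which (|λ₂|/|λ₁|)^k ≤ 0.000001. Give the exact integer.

|λ₂/λ₁| = 1.00/1.53 = 0.65359
Need k ≥ ln(0.000001) / ln(0.65359) = -13.8155 / -0.4253 ≈ 32.487
Smallest integer k satisfying the bound: 33

33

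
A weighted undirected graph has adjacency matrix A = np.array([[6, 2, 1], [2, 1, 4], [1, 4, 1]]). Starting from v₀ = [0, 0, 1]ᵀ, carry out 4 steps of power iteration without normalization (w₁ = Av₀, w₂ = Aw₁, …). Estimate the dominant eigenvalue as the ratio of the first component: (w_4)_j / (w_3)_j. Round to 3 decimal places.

w1 = Av₀ = (6·0 + 2·0 + 1·1; 2·0 + 1·0 + 4·1; 1·0 + 4·0 + 1·1) = (1, 4, 1)
w2 = Aw1 = (6·1 + 2·4 + 1·1; 2·1 + 1·4 + 4·1; 1·1 + 4·4 + 1·1) = (15, 10, 18)
w3 = Aw2 = (128, 112, 73)
w4 = Aw3 = (1065, 660, 649)
Ratio at component: 1065 / 128 = 8.320

λ ≈ 8.320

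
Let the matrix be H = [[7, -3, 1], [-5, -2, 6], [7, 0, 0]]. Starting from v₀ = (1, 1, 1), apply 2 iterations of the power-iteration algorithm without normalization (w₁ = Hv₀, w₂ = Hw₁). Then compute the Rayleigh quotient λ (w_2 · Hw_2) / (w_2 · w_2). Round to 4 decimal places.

w1 = Hv₀ = (5, -1, 7)
w2 = Hw1 = (45, 19, 35)
Hw2 = (293, -53, 315)
w2·Hw2 = 45·293 + 19·(-53) + 35·315 = 23203; w2·w2 = 45·45 + 19·19 + 35·35 = 3611
λ ≈ 23203/3611 = 6.4256

6.4256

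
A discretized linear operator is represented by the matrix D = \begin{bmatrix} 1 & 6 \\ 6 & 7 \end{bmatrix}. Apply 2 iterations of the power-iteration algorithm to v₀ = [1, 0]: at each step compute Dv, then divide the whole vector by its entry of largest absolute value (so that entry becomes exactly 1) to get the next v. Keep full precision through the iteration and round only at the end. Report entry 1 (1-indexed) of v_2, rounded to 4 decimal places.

0.7708

Dv0 = (1.00000, 6.00000); divide by 6.00000 → v1 = (0.16667, 1.00000)
Dv1 = (6.16667, 8.00000); divide by 8.00000 → v2 = (0.77083, 1.00000)
Requested entry of v2: 37/48 = 0.7708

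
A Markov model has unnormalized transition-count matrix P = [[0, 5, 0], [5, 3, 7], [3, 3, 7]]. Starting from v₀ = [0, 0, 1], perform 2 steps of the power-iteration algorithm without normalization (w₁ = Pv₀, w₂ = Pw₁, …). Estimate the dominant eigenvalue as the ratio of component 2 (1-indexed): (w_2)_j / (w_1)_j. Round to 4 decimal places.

λ ≈ 10.0000

w1 = Pv₀ = (0·0 + 5·0 + 0·1; 5·0 + 3·0 + 7·1; 3·0 + 3·0 + 7·1) = (0, 7, 7)
w2 = Pw1 = (0·0 + 5·7 + 0·7; 5·0 + 3·7 + 7·7; 3·0 + 3·7 + 7·7) = (35, 70, 70)
Ratio at component: 70 / 7 = 10.0000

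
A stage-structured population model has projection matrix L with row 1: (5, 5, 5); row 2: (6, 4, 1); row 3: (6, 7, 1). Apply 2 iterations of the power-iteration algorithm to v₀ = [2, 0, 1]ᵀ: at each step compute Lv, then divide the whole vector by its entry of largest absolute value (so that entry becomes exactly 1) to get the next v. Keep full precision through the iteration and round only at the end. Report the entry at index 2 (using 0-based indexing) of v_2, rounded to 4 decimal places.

0.9463

Lv0 = (15.00000, 13.00000, 13.00000); divide by 15.00000 → v1 = (1.00000, 0.86667, 0.86667)
Lv1 = (13.66667, 10.33333, 12.93333); divide by 13.66667 → v2 = (1.00000, 0.75610, 0.94634)
Requested entry of v2: 194/205 = 0.9463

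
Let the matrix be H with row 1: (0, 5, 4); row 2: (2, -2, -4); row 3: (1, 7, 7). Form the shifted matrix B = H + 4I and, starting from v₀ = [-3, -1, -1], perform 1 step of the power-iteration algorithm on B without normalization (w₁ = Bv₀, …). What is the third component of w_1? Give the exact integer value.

B = H + 4I has rows (4, 5, 4); (2, 2, -4); (1, 7, 11)
w1 = Bv₀ = (-21, -4, -21)
Requested component of w1: -21

-21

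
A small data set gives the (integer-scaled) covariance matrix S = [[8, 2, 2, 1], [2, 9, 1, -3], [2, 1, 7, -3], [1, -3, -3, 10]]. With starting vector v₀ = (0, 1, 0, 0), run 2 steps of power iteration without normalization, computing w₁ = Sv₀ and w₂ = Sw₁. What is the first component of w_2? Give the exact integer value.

33

w1 = Sv₀ = (8·0 + 2·1 + 2·0 + 1·0; 2·0 + 9·1 + 1·0 + (-3)·0; 2·0 + 1·1 + 7·0 + (-3)·0; 1·0 + (-3)·1 + (-3)·0 + 10·0) = (2, 9, 1, -3)
w2 = Sw1 = (8·2 + 2·9 + 2·1 + 1·(-3); 2·2 + 9·9 + 1·1 + (-3)·(-3); 2·2 + 1·9 + 7·1 + (-3)·(-3); 1·2 + (-3)·9 + (-3)·1 + 10·(-3)) = (33, 95, 29, -58)
The requested component of w2 is 33.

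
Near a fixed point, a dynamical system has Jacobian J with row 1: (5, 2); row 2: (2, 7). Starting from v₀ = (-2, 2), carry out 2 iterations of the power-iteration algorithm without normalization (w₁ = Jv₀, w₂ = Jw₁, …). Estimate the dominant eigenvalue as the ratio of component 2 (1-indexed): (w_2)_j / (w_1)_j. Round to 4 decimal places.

λ ≈ 5.8000

w1 = Jv₀ = (5·(-2) + 2·2; 2·(-2) + 7·2) = (-6, 10)
w2 = Jw1 = (5·(-6) + 2·10; 2·(-6) + 7·10) = (-10, 58)
Ratio at component: 58 / 10 = 5.8000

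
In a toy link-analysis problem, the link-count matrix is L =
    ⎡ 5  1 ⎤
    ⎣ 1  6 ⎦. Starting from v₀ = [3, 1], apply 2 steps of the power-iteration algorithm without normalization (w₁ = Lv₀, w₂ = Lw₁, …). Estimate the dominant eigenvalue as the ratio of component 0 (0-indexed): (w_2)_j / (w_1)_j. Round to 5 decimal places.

w1 = Lv₀ = (5·3 + 1·1; 1·3 + 6·1) = (16, 9)
w2 = Lw1 = (5·16 + 1·9; 1·16 + 6·9) = (89, 70)
Ratio at component: 89 / 16 = 5.56250

λ ≈ 5.56250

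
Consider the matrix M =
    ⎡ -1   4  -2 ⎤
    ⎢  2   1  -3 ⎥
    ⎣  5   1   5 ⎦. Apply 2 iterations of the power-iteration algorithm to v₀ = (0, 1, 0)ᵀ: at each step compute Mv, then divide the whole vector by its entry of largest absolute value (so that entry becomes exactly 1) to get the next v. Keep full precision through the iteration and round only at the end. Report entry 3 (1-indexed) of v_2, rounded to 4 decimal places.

1.0000

Mv0 = (4.00000, 1.00000, 1.00000); divide by 4.00000 → v1 = (1.00000, 0.25000, 0.25000)
Mv1 = (-0.50000, 1.50000, 6.50000); divide by 6.50000 → v2 = (-0.07692, 0.23077, 1.00000)
Requested entry of v2: 26/26 = 1.0000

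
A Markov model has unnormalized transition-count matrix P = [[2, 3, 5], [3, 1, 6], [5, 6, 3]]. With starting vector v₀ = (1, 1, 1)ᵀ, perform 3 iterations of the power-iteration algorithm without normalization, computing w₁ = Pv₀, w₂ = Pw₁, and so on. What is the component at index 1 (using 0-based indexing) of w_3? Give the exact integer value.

w1 = Pv₀ = (2·1 + 3·1 + 5·1; 3·1 + 1·1 + 6·1; 5·1 + 6·1 + 3·1) = (10, 10, 14)
w2 = Pw1 = (2·10 + 3·10 + 5·14; 3·10 + 1·10 + 6·14; 5·10 + 6·10 + 3·14) = (120, 124, 152)
w3 = Pw2 = (1372, 1396, 1800)
The requested component of w3 is 1396.

1396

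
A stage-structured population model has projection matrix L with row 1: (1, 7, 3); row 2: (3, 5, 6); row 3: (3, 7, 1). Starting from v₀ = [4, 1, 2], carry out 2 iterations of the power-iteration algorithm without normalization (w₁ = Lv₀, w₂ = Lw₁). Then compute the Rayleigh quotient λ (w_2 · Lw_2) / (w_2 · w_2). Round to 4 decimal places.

12.3497

w1 = Lv₀ = (1·4 + 7·1 + 3·2; 3·4 + 5·1 + 6·2; 3·4 + 7·1 + 1·2) = (17, 29, 21)
w2 = Lw1 = (1·17 + 7·29 + 3·21; 3·17 + 5·29 + 6·21; 3·17 + 7·29 + 1·21) = (283, 322, 275)
Lw2 = (3362, 4109, 3378)
w2·Lw2 = 283·3362 + 322·4109 + 275·3378 = 3203494; w2·w2 = 283·283 + 322·322 + 275·275 = 259398
λ ≈ 3203494/259398 = 12.3497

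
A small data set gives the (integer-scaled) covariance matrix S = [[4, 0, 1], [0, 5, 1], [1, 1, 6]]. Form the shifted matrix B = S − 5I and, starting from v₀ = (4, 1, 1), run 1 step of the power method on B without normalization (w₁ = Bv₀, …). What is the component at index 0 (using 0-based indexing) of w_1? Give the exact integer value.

-3

B = S − 5I has rows (-1, 0, 1); (0, 0, 1); (1, 1, 1)
w1 = Bv₀ = (-3, 1, 6)
Requested component of w1: -3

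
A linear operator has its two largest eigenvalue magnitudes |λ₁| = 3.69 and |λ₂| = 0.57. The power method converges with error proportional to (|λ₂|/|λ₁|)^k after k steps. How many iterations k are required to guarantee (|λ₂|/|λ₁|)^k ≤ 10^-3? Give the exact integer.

|λ₂/λ₁| = 0.57/3.69 = 0.15447
Need k ≥ ln(10^-3) / ln(0.15447) = -6.9078 / -1.8677 ≈ 3.698
Smallest integer k satisfying the bound: 4

4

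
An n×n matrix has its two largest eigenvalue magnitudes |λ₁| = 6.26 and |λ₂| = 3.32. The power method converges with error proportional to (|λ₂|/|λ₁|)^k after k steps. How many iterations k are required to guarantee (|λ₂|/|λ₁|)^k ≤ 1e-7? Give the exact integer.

26

|λ₂/λ₁| = 3.32/6.26 = 0.53035
Need k ≥ ln(1e-7) / ln(0.53035) = -16.1181 / -0.6342 ≈ 25.414
Smallest integer k satisfying the bound: 26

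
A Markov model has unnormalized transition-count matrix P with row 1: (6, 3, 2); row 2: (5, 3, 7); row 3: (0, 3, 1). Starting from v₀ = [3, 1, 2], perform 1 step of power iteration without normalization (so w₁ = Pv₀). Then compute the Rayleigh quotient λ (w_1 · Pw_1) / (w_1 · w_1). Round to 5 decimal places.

w1 = Pv₀ = (6·3 + 3·1 + 2·2; 5·3 + 3·1 + 7·2; 0·3 + 3·1 + 1·2) = (25, 32, 5)
Pw1 = (256, 256, 101)
w1·Pw1 = 25·256 + 32·256 + 5·101 = 15097; w1·w1 = 25·25 + 32·32 + 5·5 = 1674
λ ≈ 15097/1674 = 9.01852

λ ≈ 9.01852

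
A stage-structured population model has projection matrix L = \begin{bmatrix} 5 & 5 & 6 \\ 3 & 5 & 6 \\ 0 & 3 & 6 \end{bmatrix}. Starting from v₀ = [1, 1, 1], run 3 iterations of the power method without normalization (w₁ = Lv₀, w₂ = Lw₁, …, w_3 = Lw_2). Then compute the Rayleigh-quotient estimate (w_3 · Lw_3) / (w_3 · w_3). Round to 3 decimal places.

11.800

w1 = Lv₀ = (5·1 + 5·1 + 6·1; 3·1 + 5·1 + 6·1; 0·1 + 3·1 + 6·1) = (16, 14, 9)
w2 = Lw1 = (5·16 + 5·14 + 6·9; 3·16 + 5·14 + 6·9; 0·16 + 3·14 + 6·9) = (204, 172, 96)
w3 = Lw2 = (2456, 2048, 1092)
Lw3 = (29072, 24160, 12696)
w3·Lw3 = 2456·29072 + 2048·24160 + 1092·12696 = 134744544; w3·w3 = 2456·2456 + 2048·2048 + 1092·1092 = 11418704
λ ≈ 134744544/11418704 = 11.800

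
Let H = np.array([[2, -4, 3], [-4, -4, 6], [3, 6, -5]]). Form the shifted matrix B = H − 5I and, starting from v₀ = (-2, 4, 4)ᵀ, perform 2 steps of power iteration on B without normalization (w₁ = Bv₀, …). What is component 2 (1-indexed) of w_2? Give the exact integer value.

-104

B = H − 5I has rows (-3, -4, 3); (-4, -9, 6); (3, 6, -10)
w1 = Bv₀ = ((-3)·(-2) + (-4)·4 + 3·4; (-4)·(-2) + (-9)·4 + 6·4; 3·(-2) + 6·4 + (-10)·4) = (2, -4, -22)
w2 = Bw1 = ((-3)·2 + (-4)·(-4) + 3·(-22); (-4)·2 + (-9)·(-4) + 6·(-22); 3·2 + 6·(-4) + (-10)·(-22)) = (-56, -104, 202)
Requested component of w2: -104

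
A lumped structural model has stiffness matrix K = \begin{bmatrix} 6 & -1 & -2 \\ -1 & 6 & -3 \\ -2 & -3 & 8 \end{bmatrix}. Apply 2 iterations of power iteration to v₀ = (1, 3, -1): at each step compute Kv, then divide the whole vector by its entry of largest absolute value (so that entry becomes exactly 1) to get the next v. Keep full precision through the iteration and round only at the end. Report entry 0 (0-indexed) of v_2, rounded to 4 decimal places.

Kv0 = (5.00000, 20.00000, -19.00000); divide by 20.00000 → v1 = (0.25000, 1.00000, -0.95000)
Kv1 = (2.40000, 8.60000, -11.10000); divide by -11.10000 → v2 = (-0.21622, -0.77477, 1.00000)
Requested entry of v2: 48/-222 = -0.2162

-0.2162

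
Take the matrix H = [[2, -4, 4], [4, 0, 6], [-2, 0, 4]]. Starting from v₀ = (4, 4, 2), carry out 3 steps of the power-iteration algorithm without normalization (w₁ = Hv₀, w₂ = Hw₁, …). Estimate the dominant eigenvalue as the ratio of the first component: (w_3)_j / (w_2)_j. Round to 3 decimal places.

2.000

w1 = Hv₀ = (2·4 + (-4)·4 + 4·2; 4·4 + 0·4 + 6·2; (-2)·4 + 0·4 + 4·2) = (0, 28, 0)
w2 = Hw1 = (2·0 + (-4)·28 + 4·0; 4·0 + 0·28 + 6·0; (-2)·0 + 0·28 + 4·0) = (-112, 0, 0)
w3 = Hw2 = (-224, -448, 224)
Ratio at component: -224 / -112 = 2.000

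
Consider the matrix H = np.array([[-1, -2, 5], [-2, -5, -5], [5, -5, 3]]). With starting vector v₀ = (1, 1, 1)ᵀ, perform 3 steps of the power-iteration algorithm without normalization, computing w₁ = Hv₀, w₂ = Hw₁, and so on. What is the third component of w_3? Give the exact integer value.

217

w1 = Hv₀ = ((-1)·1 + (-2)·1 + 5·1; (-2)·1 + (-5)·1 + (-5)·1; 5·1 + (-5)·1 + 3·1) = (2, -12, 3)
w2 = Hw1 = ((-1)·2 + (-2)·(-12) + 5·3; (-2)·2 + (-5)·(-12) + (-5)·3; 5·2 + (-5)·(-12) + 3·3) = (37, 41, 79)
w3 = Hw2 = (276, -674, 217)
The requested component of w3 is 217.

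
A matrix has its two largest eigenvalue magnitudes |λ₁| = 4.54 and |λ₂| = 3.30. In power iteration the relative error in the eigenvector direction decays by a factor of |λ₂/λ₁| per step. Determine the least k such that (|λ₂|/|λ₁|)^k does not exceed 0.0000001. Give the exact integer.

51

|λ₂/λ₁| = 3.30/4.54 = 0.72687
Need k ≥ ln(0.0000001) / ln(0.72687) = -16.1181 / -0.3190 ≈ 50.526
Smallest integer k satisfying the bound: 51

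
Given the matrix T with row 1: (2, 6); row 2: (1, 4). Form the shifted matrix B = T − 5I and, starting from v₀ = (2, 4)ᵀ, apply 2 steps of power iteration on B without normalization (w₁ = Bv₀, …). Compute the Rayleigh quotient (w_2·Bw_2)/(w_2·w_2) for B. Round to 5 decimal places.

μ ≈ -4.77460

B = T − 5I has rows (-3, 6); (1, -1)
w1 = Bv₀ = (18, -2)
w2 = Bw1 = (-66, 20)
Bw2 = (318, -86)
w2·Bw2 = -22708; w2·w2 = 4756; μ ≈ -22708/4756 = -4.77460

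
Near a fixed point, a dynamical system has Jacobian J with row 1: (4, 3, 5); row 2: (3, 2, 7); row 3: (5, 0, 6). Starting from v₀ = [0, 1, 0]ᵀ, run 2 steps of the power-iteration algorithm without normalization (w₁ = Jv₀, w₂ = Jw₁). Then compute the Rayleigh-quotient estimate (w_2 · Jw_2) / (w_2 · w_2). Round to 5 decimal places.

w1 = Jv₀ = (3, 2, 0)
w2 = Jw1 = (18, 13, 15)
Jw2 = (186, 185, 180)
w2·Jw2 = 18·186 + 13·185 + 15·180 = 8453; w2·w2 = 18·18 + 13·13 + 15·15 = 718
λ ≈ 8453/718 = 11.77298

λ ≈ 11.77298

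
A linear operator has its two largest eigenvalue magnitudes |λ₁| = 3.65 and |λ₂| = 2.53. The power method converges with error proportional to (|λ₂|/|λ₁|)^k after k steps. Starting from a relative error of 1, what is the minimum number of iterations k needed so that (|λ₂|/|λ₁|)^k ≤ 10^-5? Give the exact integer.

|λ₂/λ₁| = 2.53/3.65 = 0.69315
Need k ≥ ln(10^-5) / ln(0.69315) = -11.5129 / -0.3665 ≈ 31.412
Smallest integer k satisfying the bound: 32

32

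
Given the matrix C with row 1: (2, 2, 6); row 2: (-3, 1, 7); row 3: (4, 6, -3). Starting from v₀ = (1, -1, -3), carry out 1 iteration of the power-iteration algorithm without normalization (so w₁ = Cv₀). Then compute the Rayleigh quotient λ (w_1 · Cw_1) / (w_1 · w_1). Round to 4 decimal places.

w1 = Cv₀ = (2·1 + 2·(-1) + 6·(-3); (-3)·1 + 1·(-1) + 7·(-3); 4·1 + 6·(-1) + (-3)·(-3)) = (-18, -25, 7)
Cw1 = (-44, 78, -243)
w1·Cw1 = (-18)·(-44) + (-25)·78 + 7·(-243) = -2859; w1·w1 = (-18)·(-18) + (-25)·(-25) + 7·7 = 998
λ ≈ -2859/998 = -2.8647

λ ≈ -2.8647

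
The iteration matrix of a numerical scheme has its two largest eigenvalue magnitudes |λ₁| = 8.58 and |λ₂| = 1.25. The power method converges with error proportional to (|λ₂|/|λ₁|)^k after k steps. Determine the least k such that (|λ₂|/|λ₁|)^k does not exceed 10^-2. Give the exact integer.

|λ₂/λ₁| = 1.25/8.58 = 0.14569
Need k ≥ ln(10^-2) / ln(0.14569) = -4.6052 / -1.9263 ≈ 2.391
Smallest integer k satisfying the bound: 3

3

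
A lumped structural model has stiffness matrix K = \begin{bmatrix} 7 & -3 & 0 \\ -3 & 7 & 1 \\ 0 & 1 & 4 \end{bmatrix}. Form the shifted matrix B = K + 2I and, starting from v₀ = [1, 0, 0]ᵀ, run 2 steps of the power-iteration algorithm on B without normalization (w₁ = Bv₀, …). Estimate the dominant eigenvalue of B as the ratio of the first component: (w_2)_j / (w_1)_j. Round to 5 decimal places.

μ ≈ 10.00000

B = K + 2I has rows (9, -3, 0); (-3, 9, 1); (0, 1, 6)
w1 = Bv₀ = (9·1 + (-3)·0 + 0·0; (-3)·1 + 9·0 + 1·0; 0·1 + 1·0 + 6·0) = (9, -3, 0)
w2 = Bw1 = (9·9 + (-3)·(-3) + 0·0; (-3)·9 + 9·(-3) + 1·0; 0·9 + 1·(-3) + 6·0) = (90, -54, -3)
Ratio: 90/9 = 10.00000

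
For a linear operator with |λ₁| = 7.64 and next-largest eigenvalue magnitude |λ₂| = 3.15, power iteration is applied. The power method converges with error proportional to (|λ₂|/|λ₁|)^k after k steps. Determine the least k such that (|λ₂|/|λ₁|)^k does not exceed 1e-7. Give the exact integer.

|λ₂/λ₁| = 3.15/7.64 = 0.41230
Need k ≥ ln(1e-7) / ln(0.41230) = -16.1181 / -0.8860 ≈ 18.192
Smallest integer k satisfying the bound: 19

19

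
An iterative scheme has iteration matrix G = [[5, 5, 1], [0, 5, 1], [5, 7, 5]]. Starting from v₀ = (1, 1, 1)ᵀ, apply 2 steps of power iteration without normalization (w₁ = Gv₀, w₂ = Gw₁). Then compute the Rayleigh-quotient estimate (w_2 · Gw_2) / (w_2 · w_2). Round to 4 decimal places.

9.4556

w1 = Gv₀ = (5·1 + 5·1 + 1·1; 0·1 + 5·1 + 1·1; 5·1 + 7·1 + 5·1) = (11, 6, 17)
w2 = Gw1 = (5·11 + 5·6 + 1·17; 0·11 + 5·6 + 1·17; 5·11 + 7·6 + 5·17) = (102, 47, 182)
Gw2 = (927, 417, 1749)
w2·Gw2 = 102·927 + 47·417 + 182·1749 = 432471; w2·w2 = 102·102 + 47·47 + 182·182 = 45737
λ ≈ 432471/45737 = 9.4556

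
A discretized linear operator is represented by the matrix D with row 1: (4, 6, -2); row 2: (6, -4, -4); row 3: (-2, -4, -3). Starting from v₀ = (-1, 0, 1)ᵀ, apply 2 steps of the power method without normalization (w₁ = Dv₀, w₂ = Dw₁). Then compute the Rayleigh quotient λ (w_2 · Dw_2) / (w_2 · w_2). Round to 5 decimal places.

w1 = Dv₀ = (-6, -10, -1)
w2 = Dw1 = (-82, 8, 55)
Dw2 = (-390, -744, -33)
w2·Dw2 = (-82)·(-390) + 8·(-744) + 55·(-33) = 24213; w2·w2 = (-82)·(-82) + 8·8 + 55·55 = 9813
λ ≈ 24213/9813 = 2.46744

2.46744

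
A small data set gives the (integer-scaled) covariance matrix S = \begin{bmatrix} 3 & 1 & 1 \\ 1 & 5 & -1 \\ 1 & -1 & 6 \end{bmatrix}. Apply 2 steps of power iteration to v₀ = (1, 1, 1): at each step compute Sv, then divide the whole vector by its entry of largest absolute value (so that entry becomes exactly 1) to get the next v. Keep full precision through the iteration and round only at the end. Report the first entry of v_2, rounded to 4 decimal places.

Sv0 = (5.00000, 5.00000, 6.00000); divide by 6.00000 → v1 = (0.83333, 0.83333, 1.00000)
Sv1 = (4.33333, 4.00000, 6.00000); divide by 6.00000 → v2 = (0.72222, 0.66667, 1.00000)
Requested entry of v2: 26/36 = 0.7222

0.7222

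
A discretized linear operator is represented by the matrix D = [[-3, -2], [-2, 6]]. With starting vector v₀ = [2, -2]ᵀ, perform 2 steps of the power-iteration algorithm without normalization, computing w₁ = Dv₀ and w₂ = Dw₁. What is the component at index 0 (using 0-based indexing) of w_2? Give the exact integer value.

38

w1 = Dv₀ = (-2, -16)
w2 = Dw1 = (38, -92)
The requested component of w2 is 38.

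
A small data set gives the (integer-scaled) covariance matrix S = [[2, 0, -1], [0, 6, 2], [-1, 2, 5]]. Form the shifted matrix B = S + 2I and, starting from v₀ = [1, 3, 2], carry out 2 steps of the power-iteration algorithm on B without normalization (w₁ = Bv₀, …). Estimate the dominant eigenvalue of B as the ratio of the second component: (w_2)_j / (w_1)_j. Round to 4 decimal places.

9.3571

B = S + 2I has rows (4, 0, -1); (0, 8, 2); (-1, 2, 7)
w1 = Bv₀ = (4·1 + 0·3 + (-1)·2; 0·1 + 8·3 + 2·2; (-1)·1 + 2·3 + 7·2) = (2, 28, 19)
w2 = Bw1 = (4·2 + 0·28 + (-1)·19; 0·2 + 8·28 + 2·19; (-1)·2 + 2·28 + 7·19) = (-11, 262, 187)
Ratio: 262/28 = 9.3571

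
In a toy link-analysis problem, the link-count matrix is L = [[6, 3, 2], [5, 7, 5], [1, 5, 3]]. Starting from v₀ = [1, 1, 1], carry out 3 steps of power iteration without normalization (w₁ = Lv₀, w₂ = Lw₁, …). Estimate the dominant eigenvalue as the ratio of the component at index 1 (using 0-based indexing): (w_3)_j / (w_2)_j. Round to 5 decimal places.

12.89041

w1 = Lv₀ = (6·1 + 3·1 + 2·1; 5·1 + 7·1 + 5·1; 1·1 + 5·1 + 3·1) = (11, 17, 9)
w2 = Lw1 = (6·11 + 3·17 + 2·9; 5·11 + 7·17 + 5·9; 1·11 + 5·17 + 3·9) = (135, 219, 123)
w3 = Lw2 = (1713, 2823, 1599)
Ratio at component: 2823 / 219 = 12.89041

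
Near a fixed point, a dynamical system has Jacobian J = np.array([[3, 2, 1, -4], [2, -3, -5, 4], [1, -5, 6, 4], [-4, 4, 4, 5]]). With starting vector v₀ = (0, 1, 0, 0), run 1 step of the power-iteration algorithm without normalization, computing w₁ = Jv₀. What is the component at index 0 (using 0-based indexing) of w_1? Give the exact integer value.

2

w1 = Jv₀ = (2, -3, -5, 4)
The requested component of w1 is 2.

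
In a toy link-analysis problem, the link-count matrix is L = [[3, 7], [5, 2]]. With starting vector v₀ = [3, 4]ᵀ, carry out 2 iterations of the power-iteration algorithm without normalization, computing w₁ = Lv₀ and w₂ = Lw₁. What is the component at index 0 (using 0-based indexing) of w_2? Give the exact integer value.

272

w1 = Lv₀ = (37, 23)
w2 = Lw1 = (272, 231)
The requested component of w2 is 272.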